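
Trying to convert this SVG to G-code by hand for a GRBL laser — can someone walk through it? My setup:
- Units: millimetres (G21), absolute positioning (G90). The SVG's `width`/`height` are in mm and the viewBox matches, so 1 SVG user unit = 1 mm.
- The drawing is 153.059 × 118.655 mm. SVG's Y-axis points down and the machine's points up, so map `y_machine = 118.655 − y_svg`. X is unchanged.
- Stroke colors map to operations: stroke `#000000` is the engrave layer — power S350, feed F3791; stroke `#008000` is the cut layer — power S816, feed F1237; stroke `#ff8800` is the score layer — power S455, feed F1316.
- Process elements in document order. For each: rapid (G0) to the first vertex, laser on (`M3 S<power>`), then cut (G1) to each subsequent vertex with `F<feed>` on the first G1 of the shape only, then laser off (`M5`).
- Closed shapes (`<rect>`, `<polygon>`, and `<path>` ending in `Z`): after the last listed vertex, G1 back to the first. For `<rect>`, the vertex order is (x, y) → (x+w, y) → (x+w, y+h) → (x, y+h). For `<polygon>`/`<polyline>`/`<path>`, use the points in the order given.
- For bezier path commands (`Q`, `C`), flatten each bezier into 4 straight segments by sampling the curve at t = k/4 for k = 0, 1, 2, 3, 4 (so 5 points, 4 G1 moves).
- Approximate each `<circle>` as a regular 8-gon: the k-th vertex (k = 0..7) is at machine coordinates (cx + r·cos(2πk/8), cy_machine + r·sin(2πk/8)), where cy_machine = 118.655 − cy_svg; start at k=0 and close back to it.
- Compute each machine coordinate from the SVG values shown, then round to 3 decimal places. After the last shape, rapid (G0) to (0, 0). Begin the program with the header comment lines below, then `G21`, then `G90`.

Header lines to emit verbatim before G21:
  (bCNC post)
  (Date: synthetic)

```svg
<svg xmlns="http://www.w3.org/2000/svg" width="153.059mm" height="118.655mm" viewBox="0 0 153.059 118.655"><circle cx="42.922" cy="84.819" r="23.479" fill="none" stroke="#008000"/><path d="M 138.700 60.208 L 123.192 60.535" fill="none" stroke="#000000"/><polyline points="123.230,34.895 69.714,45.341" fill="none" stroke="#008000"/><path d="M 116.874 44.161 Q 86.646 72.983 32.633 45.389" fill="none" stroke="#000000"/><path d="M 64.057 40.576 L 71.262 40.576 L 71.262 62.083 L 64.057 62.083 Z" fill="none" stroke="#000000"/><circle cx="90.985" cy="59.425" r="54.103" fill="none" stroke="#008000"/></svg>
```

1 u = 1 mm; y_m = 118.655 − y.

[1] `<circle>` circle, #008000→cut S816 F1237: (66.401,33.836) → (59.524,50.438) → (42.922,57.315) → (26.320,50.438) → (19.443,33.836) → (26.320,17.234) → (42.922,10.357) → (59.524,17.234) → (66.401,33.836) (closed)

[2] `<path>` line segment, #000000→engrave S350 F3791: (138.700,58.447) → (123.192,58.120)

[3] `<polyline>` line segment, #008000→cut S816 F1237: (123.230,83.760) → (69.714,73.314)

[4] `<path>` quadratic bezier, #000000→engrave S350 F3791: (116.874,74.494) → (100.273,63.609) → (80.700,59.776) → (58.153,62.995) → (32.633,73.266)

[5] `<path>` rectangle, #000000→engrave S350 F3791: (64.057,78.079) → (71.262,78.079) → (71.262,56.572) → (64.057,56.572) → (64.057,78.079) (closed)

[6] `<circle>` circle, #008000→cut S816 F1237: (145.088,59.230) → (129.242,97.487) → (90.985,113.333) → (52.728,97.487) → (36.882,59.230) → (52.728,20.973) → (90.985,5.127) → (129.242,20.973) → (145.088,59.230) (closed)

(bCNC post)
(Date: synthetic)
G21
G90
G0 X66.401 Y33.836
M3 S816
G1 X59.524 Y50.438 F1237
G1 X42.922 Y57.315
G1 X26.320 Y50.438
G1 X19.443 Y33.836
G1 X26.320 Y17.234
G1 X42.922 Y10.357
G1 X59.524 Y17.234
G1 X66.401 Y33.836
M5
G0 X138.700 Y58.447
M3 S350
G1 X123.192 Y58.120 F3791
M5
G0 X123.230 Y83.760
M3 S816
G1 X69.714 Y73.314 F1237
M5
G0 X116.874 Y74.494
M3 S350
G1 X100.273 Y63.609 F3791
G1 X80.700 Y59.776
G1 X58.153 Y62.995
G1 X32.633 Y73.266
M5
G0 X64.057 Y78.079
M3 S350
G1 X71.262 Y78.079 F3791
G1 X71.262 Y56.572
G1 X64.057 Y56.572
G1 X64.057 Y78.079
M5
G0 X145.088 Y59.230
M3 S816
G1 X129.242 Y97.487 F1237
G1 X90.985 Y113.333
G1 X52.728 Y97.487
G1 X36.882 Y59.230
G1 X52.728 Y20.973
G1 X90.985 Y5.127
G1 X129.242 Y20.973
G1 X145.088 Y59.230
M5
G0 X0.000 Y0.000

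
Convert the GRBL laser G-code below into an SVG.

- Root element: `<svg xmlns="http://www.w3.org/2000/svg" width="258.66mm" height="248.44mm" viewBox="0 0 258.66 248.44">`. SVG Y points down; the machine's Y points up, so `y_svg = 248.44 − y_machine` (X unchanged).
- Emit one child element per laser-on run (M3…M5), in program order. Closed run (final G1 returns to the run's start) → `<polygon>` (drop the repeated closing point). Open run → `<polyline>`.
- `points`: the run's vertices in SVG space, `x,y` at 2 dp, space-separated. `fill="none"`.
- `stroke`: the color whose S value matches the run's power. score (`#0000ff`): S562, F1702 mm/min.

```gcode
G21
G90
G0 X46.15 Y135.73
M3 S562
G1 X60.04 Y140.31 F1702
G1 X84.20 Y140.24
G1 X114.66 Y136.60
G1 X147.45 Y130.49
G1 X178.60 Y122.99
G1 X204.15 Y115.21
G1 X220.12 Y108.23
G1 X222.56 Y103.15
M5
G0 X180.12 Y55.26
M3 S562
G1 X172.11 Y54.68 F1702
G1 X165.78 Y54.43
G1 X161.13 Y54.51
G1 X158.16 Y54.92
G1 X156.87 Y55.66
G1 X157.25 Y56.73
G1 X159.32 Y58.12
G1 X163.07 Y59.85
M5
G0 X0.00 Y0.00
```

Each laser-on run becomes one SVG element. Flip Y back into SVG space with y_svg = 248.44 − y_machine. Every run uses S562, so all elements get stroke `#0000ff` (score).

Run 1: The run is open, so emit a `<polyline>` with points (Y-flipped): 46.15,112.71 60.04,108.13 84.20,108.20 114.66,111.84 147.45,117.95 178.60,125.45 204.15,133.23 220.12,140.21 222.56,145.29.

Run 2: The run is open, so emit a `<polyline>` with points (Y-flipped): 180.12,193.18 172.11,193.76 165.78,194.01 161.13,193.93 158.16,193.52 156.87,192.78 157.25,191.71 159.32,190.32 163.07,188.59.

<svg xmlns="http://www.w3.org/2000/svg" width="258.66mm" height="248.44mm" viewBox="0 0 258.66 248.44">
  <polyline points="46.15,112.71 60.04,108.13 84.20,108.20 114.66,111.84 147.45,117.95 178.60,125.45 204.15,133.23 220.12,140.21 222.56,145.29" fill="none" stroke="#0000ff"/>
  <polyline points="180.12,193.18 172.11,193.76 165.78,194.01 161.13,193.93 158.16,193.52 156.87,192.78 157.25,191.71 159.32,190.32 163.07,188.59" fill="none" stroke="#0000ff"/>
</svg>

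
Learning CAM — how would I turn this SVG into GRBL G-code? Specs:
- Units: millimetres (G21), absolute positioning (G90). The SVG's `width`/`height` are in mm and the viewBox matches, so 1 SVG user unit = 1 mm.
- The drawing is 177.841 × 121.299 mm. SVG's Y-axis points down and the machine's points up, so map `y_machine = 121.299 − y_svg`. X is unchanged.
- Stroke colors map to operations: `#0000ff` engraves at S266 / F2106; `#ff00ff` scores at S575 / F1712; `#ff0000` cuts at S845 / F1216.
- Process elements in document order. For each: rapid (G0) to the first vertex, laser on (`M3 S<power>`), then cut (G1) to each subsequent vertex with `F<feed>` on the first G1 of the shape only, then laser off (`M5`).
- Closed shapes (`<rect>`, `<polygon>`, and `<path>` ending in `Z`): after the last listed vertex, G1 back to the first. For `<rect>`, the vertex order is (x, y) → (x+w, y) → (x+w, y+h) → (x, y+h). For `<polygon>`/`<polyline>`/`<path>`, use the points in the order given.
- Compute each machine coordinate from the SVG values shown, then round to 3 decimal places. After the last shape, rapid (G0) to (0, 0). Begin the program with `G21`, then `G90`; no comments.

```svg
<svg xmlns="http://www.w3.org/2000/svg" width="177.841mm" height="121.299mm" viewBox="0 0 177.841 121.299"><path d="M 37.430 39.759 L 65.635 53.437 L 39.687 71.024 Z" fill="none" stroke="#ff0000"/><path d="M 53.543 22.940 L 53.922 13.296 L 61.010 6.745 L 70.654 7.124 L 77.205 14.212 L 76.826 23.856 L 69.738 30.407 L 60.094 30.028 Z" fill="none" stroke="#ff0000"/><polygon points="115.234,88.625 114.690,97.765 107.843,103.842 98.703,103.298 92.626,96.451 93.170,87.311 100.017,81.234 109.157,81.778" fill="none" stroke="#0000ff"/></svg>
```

G21
G90
G0 X37.430 Y81.540
M3 S845
G1 X65.635 Y67.862 F1216
G1 X39.687 Y50.275
G1 X37.430 Y81.540
M5
G0 X53.543 Y98.359
M3 S845
G1 X53.922 Y108.003 F1216
G1 X61.010 Y114.554
G1 X70.654 Y114.175
G1 X77.205 Y107.087
G1 X76.826 Y97.443
G1 X69.738 Y90.892
G1 X60.094 Y91.271
G1 X53.543 Y98.359
M5
G0 X115.234 Y32.674
M3 S266
G1 X114.690 Y23.534 F2106
G1 X107.843 Y17.457
G1 X98.703 Y18.001
G1 X92.626 Y24.848
G1 X93.170 Y33.988
G1 X100.017 Y40.065
G1 X109.157 Y39.521
G1 X115.234 Y32.674
M5
G0 X0.000 Y0.000

1 u = 1 mm; y_m = 121.299 − y.

[1] `<path>` regular polygon, #ff0000→cut S845 F1216: (37.430,81.540) → (65.635,67.862) → (39.687,50.275) → (37.430,81.540) (closed)

[2] `<path>` regular polygon, #ff0000→cut S845 F1216: (53.543,98.359) → (53.922,108.003) → (61.010,114.554) → (70.654,114.175) → (77.205,107.087) → (76.826,97.443) → (69.738,90.892) → (60.094,91.271) → (53.543,98.359) (closed)

[3] `<polygon>` regular polygon, #0000ff→engrave S266 F2106: (115.234,32.674) → (114.690,23.534) → (107.843,17.457) → (98.703,18.001) → (92.626,24.848) → (93.170,33.988) → (100.017,40.065) → (109.157,39.521) → (115.234,32.674) (closed)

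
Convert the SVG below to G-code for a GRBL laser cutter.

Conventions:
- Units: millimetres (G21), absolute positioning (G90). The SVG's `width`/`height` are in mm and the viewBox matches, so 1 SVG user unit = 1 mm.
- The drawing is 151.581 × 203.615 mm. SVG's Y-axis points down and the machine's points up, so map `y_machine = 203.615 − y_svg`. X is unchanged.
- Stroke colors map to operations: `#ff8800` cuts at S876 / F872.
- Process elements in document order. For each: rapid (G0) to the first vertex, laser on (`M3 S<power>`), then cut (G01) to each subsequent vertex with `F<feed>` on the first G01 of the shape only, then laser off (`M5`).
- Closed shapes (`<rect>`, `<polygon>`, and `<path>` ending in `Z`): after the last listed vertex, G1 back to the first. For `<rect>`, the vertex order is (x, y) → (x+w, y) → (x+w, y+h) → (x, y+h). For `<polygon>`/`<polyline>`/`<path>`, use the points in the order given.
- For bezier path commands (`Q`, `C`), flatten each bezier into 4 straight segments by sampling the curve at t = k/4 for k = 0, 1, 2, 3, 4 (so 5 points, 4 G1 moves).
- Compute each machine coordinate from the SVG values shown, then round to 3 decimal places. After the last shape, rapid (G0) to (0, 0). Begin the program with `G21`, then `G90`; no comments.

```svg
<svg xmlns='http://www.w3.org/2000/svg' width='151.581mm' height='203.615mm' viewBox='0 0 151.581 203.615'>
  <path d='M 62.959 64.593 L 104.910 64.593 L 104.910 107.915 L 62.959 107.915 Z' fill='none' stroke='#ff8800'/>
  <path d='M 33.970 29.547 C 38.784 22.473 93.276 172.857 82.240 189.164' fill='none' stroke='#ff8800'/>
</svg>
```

G21
G90
G0 X62.959 Y139.022
M3 S876
G01 X104.910 Y139.022 F872
G01 X104.910 Y95.700
G01 X62.959 Y95.700
G01 X62.959 Y139.022
M5
G0 X33.970 Y174.068
M3 S876
G01 X45.095 Y154.405 F872
G01 X64.049 Y103.027
G01 X80.031 Y47.265
G01 X82.240 Y14.451
M5
G0 X0.000 Y0.000

viewBox `0 0 151.581 203.615` with mm width/height → 1 unit = 1 mm. Flip: y_m = 203.615 − y_svg.

**Shape 1** — `<path>` rectangle, stroke `#ff8800` → cut (S876, F872). Machine vertices: (62.959,139.022) → (104.910,139.022) → (104.910,95.700) → (62.959,95.700) → (62.959,139.022). Closed: final G1 returns to the first vertex.

**Shape 2** — `<path>` cubic bezier, stroke `#ff8800` → cut (S876, F872). Control points (SVG): P0=(33.970,29.547), P1=(38.784,22.473), P2=(93.276,172.857), P3=(82.240,189.164); sampled at t=k/4. Machine vertices: (33.970,174.068) → (45.095,154.405) → (64.049,103.027) → (80.031,47.265) → (82.240,14.451). Open path.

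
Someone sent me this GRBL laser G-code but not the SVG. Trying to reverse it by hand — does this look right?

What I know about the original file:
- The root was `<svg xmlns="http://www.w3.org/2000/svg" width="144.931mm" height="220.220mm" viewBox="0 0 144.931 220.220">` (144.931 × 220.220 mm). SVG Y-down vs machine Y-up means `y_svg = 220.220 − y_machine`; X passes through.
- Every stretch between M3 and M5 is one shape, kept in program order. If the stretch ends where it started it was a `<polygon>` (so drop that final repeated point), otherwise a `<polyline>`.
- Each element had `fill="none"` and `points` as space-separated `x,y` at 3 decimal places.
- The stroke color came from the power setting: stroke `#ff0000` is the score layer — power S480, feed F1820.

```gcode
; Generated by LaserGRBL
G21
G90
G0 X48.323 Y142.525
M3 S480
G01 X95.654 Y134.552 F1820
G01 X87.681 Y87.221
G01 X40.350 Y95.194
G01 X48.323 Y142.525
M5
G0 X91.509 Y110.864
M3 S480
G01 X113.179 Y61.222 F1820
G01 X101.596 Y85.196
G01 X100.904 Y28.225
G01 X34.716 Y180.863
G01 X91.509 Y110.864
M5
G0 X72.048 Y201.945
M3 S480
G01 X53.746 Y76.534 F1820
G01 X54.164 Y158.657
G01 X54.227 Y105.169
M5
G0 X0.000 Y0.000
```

y_svg = 220.220 − y_m. Every run uses S480, so all elements get stroke `#ff0000` (score).

[1] closed run; points: 48.323,77.695 95.654,85.668 87.681,132.999 40.350,125.026

[2] closed run; points: 91.509,109.356 113.179,158.998 101.596,135.024 100.904,191.995 34.716,39.357

[3] open run; points: 72.048,18.275 53.746,143.686 54.164,61.563 54.227,115.051

<svg xmlns="http://www.w3.org/2000/svg" width="144.931mm" height="220.220mm" viewBox="0 0 144.931 220.220">
  <polygon points="48.323,77.695 95.654,85.668 87.681,132.999 40.350,125.026" fill="none" stroke="#ff0000"/>
  <polygon points="91.509,109.356 113.179,158.998 101.596,135.024 100.904,191.995 34.716,39.357" fill="none" stroke="#ff0000"/>
  <polyline points="72.048,18.275 53.746,143.686 54.164,61.563 54.227,115.051" fill="none" stroke="#ff0000"/>
</svg>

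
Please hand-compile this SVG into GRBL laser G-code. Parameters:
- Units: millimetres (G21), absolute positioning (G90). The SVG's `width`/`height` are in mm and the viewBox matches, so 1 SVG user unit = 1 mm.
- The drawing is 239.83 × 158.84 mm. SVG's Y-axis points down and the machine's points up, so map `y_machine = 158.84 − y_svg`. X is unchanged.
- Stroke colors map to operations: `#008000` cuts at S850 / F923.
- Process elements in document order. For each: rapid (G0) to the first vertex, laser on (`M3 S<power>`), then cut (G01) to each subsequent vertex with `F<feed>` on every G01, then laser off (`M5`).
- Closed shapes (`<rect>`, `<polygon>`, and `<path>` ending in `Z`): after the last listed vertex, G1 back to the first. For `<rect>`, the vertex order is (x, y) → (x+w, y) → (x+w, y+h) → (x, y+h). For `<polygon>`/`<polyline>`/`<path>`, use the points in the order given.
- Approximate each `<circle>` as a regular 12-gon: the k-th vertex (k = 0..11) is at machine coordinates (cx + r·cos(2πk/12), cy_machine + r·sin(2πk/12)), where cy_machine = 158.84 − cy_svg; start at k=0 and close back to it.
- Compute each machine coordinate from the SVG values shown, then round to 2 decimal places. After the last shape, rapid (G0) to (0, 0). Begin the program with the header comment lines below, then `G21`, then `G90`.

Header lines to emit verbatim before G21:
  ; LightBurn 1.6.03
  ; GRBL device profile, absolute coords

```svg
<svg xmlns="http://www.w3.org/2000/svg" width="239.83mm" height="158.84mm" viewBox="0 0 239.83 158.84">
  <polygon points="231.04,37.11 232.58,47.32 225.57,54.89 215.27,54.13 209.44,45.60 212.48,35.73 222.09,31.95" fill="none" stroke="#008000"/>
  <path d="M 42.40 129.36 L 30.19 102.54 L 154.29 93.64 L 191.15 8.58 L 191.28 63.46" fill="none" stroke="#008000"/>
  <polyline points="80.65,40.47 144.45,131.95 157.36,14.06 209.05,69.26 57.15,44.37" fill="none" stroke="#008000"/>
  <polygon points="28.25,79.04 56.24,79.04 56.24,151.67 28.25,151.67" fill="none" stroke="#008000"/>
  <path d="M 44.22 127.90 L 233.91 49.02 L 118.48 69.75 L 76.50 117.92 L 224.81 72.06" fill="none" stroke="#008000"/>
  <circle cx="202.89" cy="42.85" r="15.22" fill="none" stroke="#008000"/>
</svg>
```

; LightBurn 1.6.03
; GRBL device profile, absolute coords
G21
G90
G0 X231.04 Y121.73
M3 S850
G01 X232.58 Y111.52 F923
G01 X225.57 Y103.95 F923
G01 X215.27 Y104.71 F923
G01 X209.44 Y113.24 F923
G01 X212.48 Y123.11 F923
G01 X222.09 Y126.89 F923
G01 X231.04 Y121.73 F923
M5
G0 X42.40 Y29.48
M3 S850
G01 X30.19 Y56.30 F923
G01 X154.29 Y65.20 F923
G01 X191.15 Y150.26 F923
G01 X191.28 Y95.38 F923
M5
G0 X80.65 Y118.37
M3 S850
G01 X144.45 Y26.89 F923
G01 X157.36 Y144.78 F923
G01 X209.05 Y89.58 F923
G01 X57.15 Y114.47 F923
M5
G0 X28.25 Y79.80
M3 S850
G01 X56.24 Y79.80 F923
G01 X56.24 Y7.17 F923
G01 X28.25 Y7.17 F923
G01 X28.25 Y79.80 F923
M5
G0 X44.22 Y30.94
M3 S850
G01 X233.91 Y109.82 F923
G01 X118.48 Y89.09 F923
G01 X76.50 Y40.92 F923
G01 X224.81 Y86.78 F923
M5
G0 X218.11 Y115.99
M3 S850
G01 X216.07 Y123.60 F923
G01 X210.50 Y129.17 F923
G01 X202.89 Y131.21 F923
G01 X195.28 Y129.17 F923
G01 X189.71 Y123.60 F923
G01 X187.67 Y115.99 F923
G01 X189.71 Y108.38 F923
G01 X195.28 Y102.81 F923
G01 X202.89 Y100.77 F923
G01 X210.50 Y102.81 F923
G01 X216.07 Y108.38 F923
G01 X218.11 Y115.99 F923
M5
G0 X0.00 Y0.00

viewBox `0 0 239.83 158.84` with mm width/height → 1 unit = 1 mm. Flip: y_m = 158.84 − y_svg.

**Shape 1** — `<polygon>` regular polygon, stroke `#008000` → cut (S850, F923). Machine vertices: (231.04,121.73) → (232.58,111.52) → (225.57,103.95) → (215.27,104.71) → (209.44,113.24) → (212.48,123.11) → (222.09,126.89) → (231.04,121.73). Closed: final G1 returns to the first vertex.

**Shape 2** — `<path>` open polyline, stroke `#008000` → cut (S850, F923). Machine vertices: (42.40,29.48) → (30.19,56.30) → (154.29,65.20) → (191.15,150.26) → (191.28,95.38). Open path.

**Shape 3** — `<polyline>` open polyline, stroke `#008000` → cut (S850, F923). Machine vertices: (80.65,118.37) → (144.45,26.89) → (157.36,144.78) → (209.05,89.58) → (57.15,114.47). Open path.

**Shape 4** — `<polygon>` rectangle, stroke `#008000` → cut (S850, F923). Machine vertices: (28.25,79.80) → (56.24,79.80) → (56.24,7.17) → (28.25,7.17) → (28.25,79.80). Closed: final G1 returns to the first vertex.

**Shape 5** — `<path>` open polyline, stroke `#008000` → cut (S850, F923). Machine vertices: (44.22,30.94) → (233.91,109.82) → (118.48,89.09) → (76.50,40.92) → (224.81,86.78). Open path.

**Shape 6** — `<circle>` circle, stroke `#008000` → cut (S850, F923). Machine vertices: (218.11,115.99) → (216.07,123.60) → (210.50,129.17) → (202.89,131.21) → (195.28,129.17) → (189.71,123.60) → (187.67,115.99) → (189.71,108.38) → (195.28,102.81) → (202.89,100.77) → (210.50,102.81) → (216.07,108.38) → (218.11,115.99). Closed: final G1 returns to the first vertex.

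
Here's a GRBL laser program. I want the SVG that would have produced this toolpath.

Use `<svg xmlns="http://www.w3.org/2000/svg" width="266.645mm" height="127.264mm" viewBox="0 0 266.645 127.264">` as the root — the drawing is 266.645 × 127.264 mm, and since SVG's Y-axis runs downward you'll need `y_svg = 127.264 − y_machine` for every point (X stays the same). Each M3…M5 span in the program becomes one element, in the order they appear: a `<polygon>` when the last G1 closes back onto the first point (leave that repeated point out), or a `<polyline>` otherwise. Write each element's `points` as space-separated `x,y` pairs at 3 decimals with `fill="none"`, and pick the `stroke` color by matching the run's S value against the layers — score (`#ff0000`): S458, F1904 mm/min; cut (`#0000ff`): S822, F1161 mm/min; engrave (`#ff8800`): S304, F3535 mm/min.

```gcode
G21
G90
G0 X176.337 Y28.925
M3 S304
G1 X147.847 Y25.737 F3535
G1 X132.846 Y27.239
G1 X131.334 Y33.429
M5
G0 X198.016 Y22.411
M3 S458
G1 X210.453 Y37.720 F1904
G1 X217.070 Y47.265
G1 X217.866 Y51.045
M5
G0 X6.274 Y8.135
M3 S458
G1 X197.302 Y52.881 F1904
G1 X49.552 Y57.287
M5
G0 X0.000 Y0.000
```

Machine Y-up, SVG Y-down with viewBox height 127.264, so y_svg = 127.264 − y_machine; X carries over.

Run 1: the run's S304 means `#ff8800` (engrave). The run is open, so emit a `<polyline>` with points (Y-flipped): 176.337,98.339 147.847,101.527 132.846,100.025 131.334,93.835.

Run 2: S458 ⇒ score layer `#ff0000`. The run is open, so emit a `<polyline>` with points (Y-flipped): 198.016,104.853 210.453,89.544 217.070,79.999 217.866,76.219.

Run 3: S458 ⇒ score layer `#ff0000`. The run is open, so emit a `<polyline>` with points (Y-flipped): 6.274,119.129 197.302,74.383 49.552,69.977.

<svg xmlns="http://www.w3.org/2000/svg" width="266.645mm" height="127.264mm" viewBox="0 0 266.645 127.264">
  <polyline points="176.337,98.339 147.847,101.527 132.846,100.025 131.334,93.835" fill="none" stroke="#ff8800"/>
  <polyline points="198.016,104.853 210.453,89.544 217.070,79.999 217.866,76.219" fill="none" stroke="#ff0000"/>
  <polyline points="6.274,119.129 197.302,74.383 49.552,69.977" fill="none" stroke="#ff0000"/>
</svg>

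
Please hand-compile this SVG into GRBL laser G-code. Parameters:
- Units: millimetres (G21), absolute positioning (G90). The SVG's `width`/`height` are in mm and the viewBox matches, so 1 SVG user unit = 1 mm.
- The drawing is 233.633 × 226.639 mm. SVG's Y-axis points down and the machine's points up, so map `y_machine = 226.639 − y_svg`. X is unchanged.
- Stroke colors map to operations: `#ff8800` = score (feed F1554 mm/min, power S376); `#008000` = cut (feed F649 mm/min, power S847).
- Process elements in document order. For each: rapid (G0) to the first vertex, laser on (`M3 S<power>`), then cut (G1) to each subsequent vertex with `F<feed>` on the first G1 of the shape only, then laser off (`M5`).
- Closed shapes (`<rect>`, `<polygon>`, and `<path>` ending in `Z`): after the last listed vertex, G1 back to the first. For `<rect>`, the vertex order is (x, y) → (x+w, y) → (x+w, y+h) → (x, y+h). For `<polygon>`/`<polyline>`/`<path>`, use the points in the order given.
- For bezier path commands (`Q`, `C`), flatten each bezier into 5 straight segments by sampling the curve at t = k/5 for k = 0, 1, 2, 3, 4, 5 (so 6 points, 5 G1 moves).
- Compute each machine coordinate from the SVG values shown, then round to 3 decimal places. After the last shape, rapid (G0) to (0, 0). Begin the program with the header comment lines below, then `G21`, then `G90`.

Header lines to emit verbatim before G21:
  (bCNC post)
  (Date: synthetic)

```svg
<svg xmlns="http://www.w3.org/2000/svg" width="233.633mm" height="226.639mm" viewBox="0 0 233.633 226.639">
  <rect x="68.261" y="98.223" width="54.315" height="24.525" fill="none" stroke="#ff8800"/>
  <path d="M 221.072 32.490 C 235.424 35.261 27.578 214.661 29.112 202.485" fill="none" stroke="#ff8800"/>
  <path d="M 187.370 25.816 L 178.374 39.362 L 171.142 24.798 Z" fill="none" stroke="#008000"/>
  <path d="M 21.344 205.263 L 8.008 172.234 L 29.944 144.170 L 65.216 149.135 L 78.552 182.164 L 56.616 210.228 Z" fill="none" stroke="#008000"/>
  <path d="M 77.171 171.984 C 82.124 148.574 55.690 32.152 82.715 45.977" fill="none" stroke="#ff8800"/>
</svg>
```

Since the viewBox matches the mm dimensions, user units are millimetres directly. The only transform is the Y-flip y_m = 226.639 − y_svg.

Shape 1 is a rectangle drawn with `<rect>`. Its stroke #ff8800 means score at S376, F1554. After flipping Y the toolpath is (68.261,128.416) → (122.576,128.416) → (122.576,103.891) → (68.261,103.891) → (68.261,128.416), returning to the start.

Shape 2 is a cubic bezier drawn with `<path>`. Its stroke #ff8800 means score at S376, F1554. After flipping Y the toolpath is (221.072,194.149) → (206.472,174.237) → (159.260,129.607) → (100.153,77.934) → (49.865,36.892) → (29.112,24.154).

Shape 3 is a regular polygon drawn with `<path>`. Its stroke #008000 means cut at S847, F649. After flipping Y the toolpath is (187.370,200.823) → (178.374,187.277) → (171.142,201.841) → (187.370,200.823), returning to the start.

Shape 4 is a regular polygon drawn with `<path>`. Its stroke #008000 means cut at S847, F649. After flipping Y the toolpath is (21.344,21.376) → (8.008,54.405) → (29.944,82.469) → (65.216,77.504) → (78.552,44.475) → (56.616,16.411) → (21.344,21.376), returning to the start.

Shape 5 is a cubic bezier drawn with `<path>`. Its stroke #ff8800 means score at S376, F1554. After flipping Y the toolpath is (77.171,54.655) → (77.055,78.076) → (73.479,113.104) → (70.515,149.022) → (72.236,175.113) → (82.715,180.662).

(bCNC post)
(Date: synthetic)
G21
G90
G0 X68.261 Y128.416
M3 S376
G1 X122.576 Y128.416 F1554
G1 X122.576 Y103.891
G1 X68.261 Y103.891
G1 X68.261 Y128.416
M5
G0 X221.072 Y194.149
M3 S376
G1 X206.472 Y174.237 F1554
G1 X159.260 Y129.607
G1 X100.153 Y77.934
G1 X49.865 Y36.892
G1 X29.112 Y24.154
M5
G0 X187.370 Y200.823
M3 S847
G1 X178.374 Y187.277 F649
G1 X171.142 Y201.841
G1 X187.370 Y200.823
M5
G0 X21.344 Y21.376
M3 S847
G1 X8.008 Y54.405 F649
G1 X29.944 Y82.469
G1 X65.216 Y77.504
G1 X78.552 Y44.475
G1 X56.616 Y16.411
G1 X21.344 Y21.376
M5
G0 X77.171 Y54.655
M3 S376
G1 X77.055 Y78.076 F1554
G1 X73.479 Y113.104
G1 X70.515 Y149.022
G1 X72.236 Y175.113
G1 X82.715 Y180.662
M5
G0 X0.000 Y0.000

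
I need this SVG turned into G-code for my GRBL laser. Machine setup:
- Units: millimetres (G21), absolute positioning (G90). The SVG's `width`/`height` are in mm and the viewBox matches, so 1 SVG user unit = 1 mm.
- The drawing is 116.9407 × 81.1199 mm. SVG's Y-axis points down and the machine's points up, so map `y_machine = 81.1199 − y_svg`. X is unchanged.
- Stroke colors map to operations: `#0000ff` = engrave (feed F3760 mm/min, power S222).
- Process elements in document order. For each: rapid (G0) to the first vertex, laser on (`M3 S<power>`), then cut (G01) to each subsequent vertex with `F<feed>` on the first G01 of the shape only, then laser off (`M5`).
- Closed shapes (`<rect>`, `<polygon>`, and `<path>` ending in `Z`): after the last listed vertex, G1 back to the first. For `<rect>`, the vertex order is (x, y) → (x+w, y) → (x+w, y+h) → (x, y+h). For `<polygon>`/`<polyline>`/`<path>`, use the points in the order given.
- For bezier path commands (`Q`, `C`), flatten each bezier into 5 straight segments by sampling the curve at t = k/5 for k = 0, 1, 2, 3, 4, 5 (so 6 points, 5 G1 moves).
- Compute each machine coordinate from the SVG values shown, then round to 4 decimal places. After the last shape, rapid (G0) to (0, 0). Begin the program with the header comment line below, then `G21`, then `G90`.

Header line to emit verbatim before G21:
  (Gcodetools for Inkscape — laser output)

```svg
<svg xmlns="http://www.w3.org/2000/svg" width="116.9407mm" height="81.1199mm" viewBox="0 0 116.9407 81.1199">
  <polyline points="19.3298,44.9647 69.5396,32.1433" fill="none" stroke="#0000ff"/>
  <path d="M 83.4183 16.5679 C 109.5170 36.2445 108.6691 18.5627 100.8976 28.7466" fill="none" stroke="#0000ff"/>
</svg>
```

Since the viewBox matches the mm dimensions, user units are millimetres directly. The only transform is the Y-flip y_m = 81.1199 − y_svg.

Shape 1 is a line segment drawn with `<polyline>`. Its stroke #0000ff means engrave at S222, F3760. After flipping Y the toolpath is (19.3298,36.1552) → (69.5396,48.9766).

Shape 2 is a cubic bezier drawn with `<path>`. Its stroke #0000ff means engrave at S222, F3760. After flipping Y the toolpath is (83.4183,64.5520) → (96.0041,56.7073) → (103.0838,54.6978) → (105.6186,55.3928) → (104.5695,55.6615) → (100.8976,52.3733).

(Gcodetools for Inkscape — laser output)
G21
G90
G0 X19.3298 Y36.1552
M3 S222
G01 X69.5396 Y48.9766 F3760
M5
G0 X83.4183 Y64.5520
M3 S222
G01 X96.0041 Y56.7073 F3760
G01 X103.0838 Y54.6978
G01 X105.6186 Y55.3928
G01 X104.5695 Y55.6615
G01 X100.8976 Y52.3733
M5
G0 X0.0000 Y0.0000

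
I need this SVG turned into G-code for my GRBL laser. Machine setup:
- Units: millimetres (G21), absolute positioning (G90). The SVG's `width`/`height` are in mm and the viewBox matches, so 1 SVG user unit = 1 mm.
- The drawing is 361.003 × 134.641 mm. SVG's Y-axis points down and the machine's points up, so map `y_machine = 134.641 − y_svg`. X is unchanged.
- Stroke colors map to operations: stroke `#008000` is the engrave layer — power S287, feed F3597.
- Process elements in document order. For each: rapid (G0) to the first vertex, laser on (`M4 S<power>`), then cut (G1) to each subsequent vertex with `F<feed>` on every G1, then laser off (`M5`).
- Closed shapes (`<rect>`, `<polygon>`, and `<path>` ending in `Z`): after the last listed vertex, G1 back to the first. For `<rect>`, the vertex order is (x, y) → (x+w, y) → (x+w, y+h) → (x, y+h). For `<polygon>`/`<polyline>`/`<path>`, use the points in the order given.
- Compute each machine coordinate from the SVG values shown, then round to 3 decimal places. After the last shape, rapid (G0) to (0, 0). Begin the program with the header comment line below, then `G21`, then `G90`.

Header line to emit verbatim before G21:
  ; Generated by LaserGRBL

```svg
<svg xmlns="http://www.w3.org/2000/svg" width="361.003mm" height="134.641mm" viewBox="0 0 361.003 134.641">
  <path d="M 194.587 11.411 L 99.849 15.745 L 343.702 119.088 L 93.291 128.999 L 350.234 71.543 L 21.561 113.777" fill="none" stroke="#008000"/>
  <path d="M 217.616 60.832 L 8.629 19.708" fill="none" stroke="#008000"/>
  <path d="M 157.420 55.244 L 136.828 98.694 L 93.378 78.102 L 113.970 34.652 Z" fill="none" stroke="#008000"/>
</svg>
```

; Generated by LaserGRBL
G21
G90
G0 X194.587 Y123.230
M4 S287
G1 X99.849 Y118.896 F3597
G1 X343.702 Y15.553 F3597
G1 X93.291 Y5.642 F3597
G1 X350.234 Y63.098 F3597
G1 X21.561 Y20.864 F3597
M5
G0 X217.616 Y73.809
M4 S287
G1 X8.629 Y114.933 F3597
M5
G0 X157.420 Y79.397
M4 S287
G1 X136.828 Y35.947 F3597
G1 X93.378 Y56.539 F3597
G1 X113.970 Y99.989 F3597
G1 X157.420 Y79.397 F3597
M5
G0 X0.000 Y0.000

Since the viewBox matches the mm dimensions, user units are millimetres directly. The only transform is the Y-flip y_m = 134.641 − y_svg.

Shape 1 is a open polyline drawn with `<path>`. Its stroke #008000 means engrave at S287, F3597. After flipping Y the toolpath is (194.587,123.230) → (99.849,118.896) → (343.702,15.553) → (93.291,5.642) → (350.234,63.098) → (21.561,20.864).

Shape 2 is a line segment drawn with `<path>`. Its stroke #008000 means engrave at S287, F3597. After flipping Y the toolpath is (217.616,73.809) → (8.629,114.933).

Shape 3 is a regular polygon drawn with `<path>`. Its stroke #008000 means engrave at S287, F3597. After flipping Y the toolpath is (157.420,79.397) → (136.828,35.947) → (93.378,56.539) → (113.970,99.989) → (157.420,79.397), returning to the start.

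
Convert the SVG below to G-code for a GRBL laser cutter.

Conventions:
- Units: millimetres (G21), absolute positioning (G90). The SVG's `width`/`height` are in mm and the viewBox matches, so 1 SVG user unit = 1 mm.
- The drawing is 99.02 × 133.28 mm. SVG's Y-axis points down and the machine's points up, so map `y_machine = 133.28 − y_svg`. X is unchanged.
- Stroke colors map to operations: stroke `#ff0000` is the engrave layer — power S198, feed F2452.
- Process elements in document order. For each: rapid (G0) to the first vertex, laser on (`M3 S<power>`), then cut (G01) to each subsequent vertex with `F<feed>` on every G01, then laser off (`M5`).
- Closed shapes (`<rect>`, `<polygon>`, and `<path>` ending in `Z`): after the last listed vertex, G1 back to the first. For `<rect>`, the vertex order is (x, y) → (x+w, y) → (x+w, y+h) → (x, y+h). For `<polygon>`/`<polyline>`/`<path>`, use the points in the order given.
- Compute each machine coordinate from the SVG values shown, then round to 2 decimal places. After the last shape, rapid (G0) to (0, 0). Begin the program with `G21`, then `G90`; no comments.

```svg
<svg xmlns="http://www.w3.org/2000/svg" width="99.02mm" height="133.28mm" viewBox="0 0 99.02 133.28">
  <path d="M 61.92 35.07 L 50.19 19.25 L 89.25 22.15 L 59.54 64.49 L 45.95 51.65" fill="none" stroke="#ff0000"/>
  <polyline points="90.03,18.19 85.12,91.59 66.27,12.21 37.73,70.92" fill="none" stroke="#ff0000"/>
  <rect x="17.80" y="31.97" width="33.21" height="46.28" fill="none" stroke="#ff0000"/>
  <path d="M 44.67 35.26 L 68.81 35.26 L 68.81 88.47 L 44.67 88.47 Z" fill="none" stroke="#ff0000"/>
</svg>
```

G21
G90
G0 X61.92 Y98.21
M3 S198
G01 X50.19 Y114.03 F2452
G01 X89.25 Y111.13 F2452
G01 X59.54 Y68.79 F2452
G01 X45.95 Y81.63 F2452
M5
G0 X90.03 Y115.09
M3 S198
G01 X85.12 Y41.69 F2452
G01 X66.27 Y121.07 F2452
G01 X37.73 Y62.36 F2452
M5
G0 X17.80 Y101.31
M3 S198
G01 X51.01 Y101.31 F2452
G01 X51.01 Y55.03 F2452
G01 X17.80 Y55.03 F2452
G01 X17.80 Y101.31 F2452
M5
G0 X44.67 Y98.02
M3 S198
G01 X68.81 Y98.02 F2452
G01 X68.81 Y44.81 F2452
G01 X44.67 Y44.81 F2452
G01 X44.67 Y98.02 F2452
M5
G0 X0.00 Y0.00

1 u = 1 mm; y_m = 133.28 − y.

[1] `<path>` open polyline, #ff0000→engrave S198 F2452: (61.92,98.21) → (50.19,114.03) → (89.25,111.13) → (59.54,68.79) → (45.95,81.63)

[2] `<polyline>` open polyline, #ff0000→engrave S198 F2452: (90.03,115.09) → (85.12,41.69) → (66.27,121.07) → (37.73,62.36)

[3] `<rect>` rectangle, #ff0000→engrave S198 F2452: (17.80,101.31) → (51.01,101.31) → (51.01,55.03) → (17.80,55.03) → (17.80,101.31) (closed)

[4] `<path>` rectangle, #ff0000→engrave S198 F2452: (44.67,98.02) → (68.81,98.02) → (68.81,44.81) → (44.67,44.81) → (44.67,98.02) (closed)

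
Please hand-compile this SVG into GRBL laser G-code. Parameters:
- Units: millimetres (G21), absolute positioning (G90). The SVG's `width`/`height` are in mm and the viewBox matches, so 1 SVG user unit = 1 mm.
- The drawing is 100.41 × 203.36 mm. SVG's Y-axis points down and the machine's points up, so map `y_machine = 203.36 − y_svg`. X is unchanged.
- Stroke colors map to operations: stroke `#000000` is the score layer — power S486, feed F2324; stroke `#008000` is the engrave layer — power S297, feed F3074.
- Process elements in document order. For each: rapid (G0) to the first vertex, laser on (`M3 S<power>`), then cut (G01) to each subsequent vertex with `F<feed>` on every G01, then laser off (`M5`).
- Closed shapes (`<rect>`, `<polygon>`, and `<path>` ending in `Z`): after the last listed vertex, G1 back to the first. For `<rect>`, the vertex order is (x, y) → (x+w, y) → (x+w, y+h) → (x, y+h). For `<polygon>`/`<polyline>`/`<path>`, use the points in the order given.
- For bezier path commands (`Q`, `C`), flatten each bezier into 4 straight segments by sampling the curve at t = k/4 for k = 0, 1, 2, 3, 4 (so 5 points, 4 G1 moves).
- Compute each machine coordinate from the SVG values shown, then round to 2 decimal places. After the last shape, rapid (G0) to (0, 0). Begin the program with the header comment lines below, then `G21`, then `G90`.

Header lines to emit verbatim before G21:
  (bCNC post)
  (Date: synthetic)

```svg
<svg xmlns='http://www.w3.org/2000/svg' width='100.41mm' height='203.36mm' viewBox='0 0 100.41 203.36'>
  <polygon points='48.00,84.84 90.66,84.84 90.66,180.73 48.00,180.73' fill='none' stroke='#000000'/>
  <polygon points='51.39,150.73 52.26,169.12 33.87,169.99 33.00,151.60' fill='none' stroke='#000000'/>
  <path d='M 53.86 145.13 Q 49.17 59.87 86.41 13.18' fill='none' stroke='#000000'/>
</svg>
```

(bCNC post)
(Date: synthetic)
G21
G90
G0 X48.00 Y118.52
M3 S486
G01 X90.66 Y118.52 F2324
G01 X90.66 Y22.63 F2324
G01 X48.00 Y22.63 F2324
G01 X48.00 Y118.52 F2324
M5
G0 X51.39 Y52.63
M3 S486
G01 X52.26 Y34.24 F2324
G01 X33.87 Y33.37 F2324
G01 X33.00 Y51.76 F2324
G01 X51.39 Y52.63 F2324
M5
G0 X53.86 Y58.23
M3 S486
G01 X54.14 Y98.45 F2324
G01 X59.65 Y133.85 F2324
G01 X70.41 Y164.42 F2324
G01 X86.41 Y190.18 F2324
M5
G0 X0.00 Y0.00

viewBox `0 0 100.41 203.36` with mm width/height → 1 unit = 1 mm. Flip: y_m = 203.36 − y_svg.

**Shape 1** — `<polygon>` rectangle, stroke `#000000` → score (S486, F2324). Machine vertices: (48.00,118.52) → (90.66,118.52) → (90.66,22.63) → (48.00,22.63) → (48.00,118.52). Closed: final G1 returns to the first vertex.

**Shape 2** — `<polygon>` regular polygon, stroke `#000000` → score (S486, F2324). Machine vertices: (51.39,52.63) → (52.26,34.24) → (33.87,33.37) → (33.00,51.76) → (51.39,52.63). Closed: final G1 returns to the first vertex.

**Shape 3** — `<path>` quadratic bezier, stroke `#000000` → score (S486, F2324). Control points (SVG): P0=(53.86,145.13), P1=(49.17,59.87), P2=(86.41,13.18); sampled at t=k/4. Machine vertices: (53.86,58.23) → (54.14,98.45) → (59.65,133.85) → (70.41,164.42) → (86.41,190.18). Open path.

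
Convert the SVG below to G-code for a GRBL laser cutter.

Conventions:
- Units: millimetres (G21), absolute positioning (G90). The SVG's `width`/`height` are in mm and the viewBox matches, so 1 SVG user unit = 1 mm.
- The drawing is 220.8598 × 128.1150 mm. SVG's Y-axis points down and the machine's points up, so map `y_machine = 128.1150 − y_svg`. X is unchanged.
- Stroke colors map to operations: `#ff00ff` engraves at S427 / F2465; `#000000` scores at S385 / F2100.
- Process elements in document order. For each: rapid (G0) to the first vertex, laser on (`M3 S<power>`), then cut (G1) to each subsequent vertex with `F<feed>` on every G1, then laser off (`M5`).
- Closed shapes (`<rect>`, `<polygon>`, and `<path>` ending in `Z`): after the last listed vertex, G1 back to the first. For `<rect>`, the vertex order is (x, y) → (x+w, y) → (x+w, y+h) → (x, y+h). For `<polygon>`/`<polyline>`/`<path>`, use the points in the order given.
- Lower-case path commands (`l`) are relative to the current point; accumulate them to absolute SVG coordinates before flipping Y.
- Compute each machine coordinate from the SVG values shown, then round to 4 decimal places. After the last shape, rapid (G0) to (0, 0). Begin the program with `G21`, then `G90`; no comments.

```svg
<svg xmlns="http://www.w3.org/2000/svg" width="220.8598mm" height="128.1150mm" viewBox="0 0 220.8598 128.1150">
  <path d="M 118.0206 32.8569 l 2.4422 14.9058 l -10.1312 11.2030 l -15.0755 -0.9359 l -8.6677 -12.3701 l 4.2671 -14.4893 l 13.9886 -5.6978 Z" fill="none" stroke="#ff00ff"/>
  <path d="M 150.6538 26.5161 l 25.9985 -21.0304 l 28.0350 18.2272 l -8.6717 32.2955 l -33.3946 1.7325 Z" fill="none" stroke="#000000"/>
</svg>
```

G21
G90
G0 X118.0206 Y95.2581
M3 S427
G1 X120.4628 Y80.3523 F2465
G1 X110.3316 Y69.1493 F2465
G1 X95.2561 Y70.0852 F2465
G1 X86.5884 Y82.4553 F2465
G1 X90.8555 Y96.9446 F2465
G1 X104.8441 Y102.6424 F2465
G1 X118.0206 Y95.2581 F2465
M5
G0 X150.6538 Y101.5989
M3 S385
G1 X176.6523 Y122.6293 F2100
G1 X204.6873 Y104.4021 F2100
G1 X196.0156 Y72.1066 F2100
G1 X162.6210 Y70.3741 F2100
G1 X150.6538 Y101.5989 F2100
M5
G0 X0.0000 Y0.0000

1 u = 1 mm; y_m = 128.1150 − y.

[1] `<path>` regular polygon, #ff00ff→engrave S427 F2465: (118.0206,95.2581) → (120.4628,80.3523) → (110.3316,69.1493) → (95.2561,70.0852) → (86.5884,82.4553) → (90.8555,96.9446) → (104.8441,102.6424) → (118.0206,95.2581) (closed)

[2] `<path>` regular polygon, #000000→score S385 F2100: (150.6538,101.5989) → (176.6523,122.6293) → (204.6873,104.4021) → (196.0156,72.1066) → (162.6210,70.3741) → (150.6538,101.5989) (closed)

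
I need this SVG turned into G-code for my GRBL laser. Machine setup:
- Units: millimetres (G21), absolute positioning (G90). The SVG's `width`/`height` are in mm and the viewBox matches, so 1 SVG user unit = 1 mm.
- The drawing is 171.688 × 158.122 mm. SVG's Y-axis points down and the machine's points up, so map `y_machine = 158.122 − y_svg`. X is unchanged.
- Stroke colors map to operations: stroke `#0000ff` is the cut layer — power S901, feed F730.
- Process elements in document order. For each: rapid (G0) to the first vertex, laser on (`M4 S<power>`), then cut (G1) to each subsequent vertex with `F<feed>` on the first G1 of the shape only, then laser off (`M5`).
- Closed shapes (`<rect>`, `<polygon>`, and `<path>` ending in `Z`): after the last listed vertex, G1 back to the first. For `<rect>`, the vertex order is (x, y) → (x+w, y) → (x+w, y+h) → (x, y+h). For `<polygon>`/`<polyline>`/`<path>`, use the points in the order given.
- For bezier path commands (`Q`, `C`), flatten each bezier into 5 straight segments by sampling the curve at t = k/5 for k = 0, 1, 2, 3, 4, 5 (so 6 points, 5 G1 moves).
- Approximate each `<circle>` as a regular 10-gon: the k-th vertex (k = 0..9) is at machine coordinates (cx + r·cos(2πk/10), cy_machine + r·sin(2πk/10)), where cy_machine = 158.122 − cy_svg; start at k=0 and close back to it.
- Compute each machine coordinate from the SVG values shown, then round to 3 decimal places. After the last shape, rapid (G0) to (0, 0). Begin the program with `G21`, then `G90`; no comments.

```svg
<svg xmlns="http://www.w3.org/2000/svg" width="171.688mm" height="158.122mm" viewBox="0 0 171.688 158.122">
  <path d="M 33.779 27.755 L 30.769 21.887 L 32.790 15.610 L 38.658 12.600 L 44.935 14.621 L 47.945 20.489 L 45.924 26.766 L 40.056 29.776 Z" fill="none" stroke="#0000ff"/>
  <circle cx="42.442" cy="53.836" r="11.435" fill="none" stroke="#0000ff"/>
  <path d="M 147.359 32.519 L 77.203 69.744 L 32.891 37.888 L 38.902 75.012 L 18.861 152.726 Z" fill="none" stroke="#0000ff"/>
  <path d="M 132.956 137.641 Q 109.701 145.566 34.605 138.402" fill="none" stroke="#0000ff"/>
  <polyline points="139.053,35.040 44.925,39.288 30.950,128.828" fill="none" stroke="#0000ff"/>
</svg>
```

Since the viewBox matches the mm dimensions, user units are millimetres directly. The only transform is the Y-flip y_m = 158.122 − y_svg.

Shape 1 is a regular polygon drawn with `<path>`. Its stroke #0000ff means cut at S901, F730. After flipping Y the toolpath is (33.779,130.367) → (30.769,136.235) → (32.790,142.512) → (38.658,145.522) → (44.935,143.501) → (47.945,137.633) → (45.924,131.356) → (40.056,128.346) → (33.779,130.367), returning to the start.

Shape 2 is a circle drawn with `<circle>`. Its stroke #0000ff means cut at S901, F730. After flipping Y the toolpath is (53.877,104.286) → (51.693,111.007) → (45.976,115.161) → (38.908,115.161) → (33.191,111.007) → (31.007,104.286) → (33.191,97.565) → (38.908,93.411) → (45.976,93.411) → (51.693,97.565) → (53.877,104.286), returning to the start.

Shape 3 is a closed polygon drawn with `<path>`. Its stroke #0000ff means cut at S901, F730. After flipping Y the toolpath is (147.359,125.603) → (77.203,88.378) → (32.891,120.234) → (38.902,83.110) → (18.861,5.396) → (147.359,125.603), returning to the start.

Shape 4 is a quadratic bezier drawn with `<path>`. Its stroke #0000ff means cut at S901, F730. After flipping Y the toolpath is (132.956,20.481) → (121.580,17.915) → (106.057,16.555) → (86.387,16.403) → (62.570,17.458) → (34.605,19.720).

Shape 5 is a open polyline drawn with `<polyline>`. Its stroke #0000ff means cut at S901, F730. After flipping Y the toolpath is (139.053,123.082) → (44.925,118.834) → (30.950,29.294).

G21
G90
G0 X33.779 Y130.367
M4 S901
G1 X30.769 Y136.235 F730
G1 X32.790 Y142.512
G1 X38.658 Y145.522
G1 X44.935 Y143.501
G1 X47.945 Y137.633
G1 X45.924 Y131.356
G1 X40.056 Y128.346
G1 X33.779 Y130.367
M5
G0 X53.877 Y104.286
M4 S901
G1 X51.693 Y111.007 F730
G1 X45.976 Y115.161
G1 X38.908 Y115.161
G1 X33.191 Y111.007
G1 X31.007 Y104.286
G1 X33.191 Y97.565
G1 X38.908 Y93.411
G1 X45.976 Y93.411
G1 X51.693 Y97.565
G1 X53.877 Y104.286
M5
G0 X147.359 Y125.603
M4 S901
G1 X77.203 Y88.378 F730
G1 X32.891 Y120.234
G1 X38.902 Y83.110
G1 X18.861 Y5.396
G1 X147.359 Y125.603
M5
G0 X132.956 Y20.481
M4 S901
G1 X121.580 Y17.915 F730
G1 X106.057 Y16.555
G1 X86.387 Y16.403
G1 X62.570 Y17.458
G1 X34.605 Y19.720
M5
G0 X139.053 Y123.082
M4 S901
G1 X44.925 Y118.834 F730
G1 X30.950 Y29.294
M5
G0 X0.000 Y0.000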